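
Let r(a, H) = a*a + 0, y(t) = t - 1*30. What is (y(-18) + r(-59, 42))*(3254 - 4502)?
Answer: -4284384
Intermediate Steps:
y(t) = -30 + t (y(t) = t - 30 = -30 + t)
r(a, H) = a**2 (r(a, H) = a**2 + 0 = a**2)
(y(-18) + r(-59, 42))*(3254 - 4502) = ((-30 - 18) + (-59)**2)*(3254 - 4502) = (-48 + 3481)*(-1248) = 3433*(-1248) = -4284384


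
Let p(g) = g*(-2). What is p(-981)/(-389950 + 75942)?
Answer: -981/157004 ≈ -0.0062483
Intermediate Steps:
p(g) = -2*g
p(-981)/(-389950 + 75942) = (-2*(-981))/(-389950 + 75942) = 1962/(-314008) = 1962*(-1/314008) = -981/157004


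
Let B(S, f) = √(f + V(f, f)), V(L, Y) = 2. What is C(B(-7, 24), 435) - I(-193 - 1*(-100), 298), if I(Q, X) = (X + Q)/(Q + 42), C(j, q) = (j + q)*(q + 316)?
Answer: 16661140/51 + 751*√26 ≈ 3.3052e+5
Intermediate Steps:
B(S, f) = √(2 + f) (B(S, f) = √(f + 2) = √(2 + f))
C(j, q) = (316 + q)*(j + q) (C(j, q) = (j + q)*(316 + q) = (316 + q)*(j + q))
I(Q, X) = (Q + X)/(42 + Q)
C(B(-7, 24), 435) - I(-193 - 1*(-100), 298) = (435² + 316*√(2 + 24) + 316*435 + √(2 + 24)*435) - ((-193 - 1*(-100)) + 298)/(42 + (-193 - 1*(-100))) = (189225 + 316*√26 + 137460 + √26*435) - ((-193 + 100) + 298)/(42 + (-193 + 100)) = (189225 + 316*√26 + 137460 + 435*√26) - (-93 + 298)/(42 - 93) = (326685 + 751*√26) - 205/(-51) = (326685 + 751*√26) - (-1)*205/51 = (326685 + 751*√26) - 1*(-205/51) = (326685 + 751*√26) + 205/51 = 16661140/51 + 751*√26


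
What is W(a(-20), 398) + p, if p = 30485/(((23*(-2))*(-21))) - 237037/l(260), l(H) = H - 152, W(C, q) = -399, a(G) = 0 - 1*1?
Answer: -6364577/2484 ≈ -2562.2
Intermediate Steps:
a(G) = -1 (a(G) = 0 - 1 = -1)
l(H) = -152 + H
p = -5373461/2484 (p = 30485/(((23*(-2))*(-21))) - 237037/(-152 + 260) = 30485/((-46*(-21))) - 237037/108 = 30485/966 - 237037*1/108 = 30485*(1/966) - 237037/108 = 4355/138 - 237037/108 = -5373461/2484 ≈ -2163.2)
W(a(-20), 398) + p = -399 - 5373461/2484 = -6364577/2484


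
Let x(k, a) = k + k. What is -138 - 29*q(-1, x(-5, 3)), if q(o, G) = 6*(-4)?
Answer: 558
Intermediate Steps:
x(k, a) = 2*k
q(o, G) = -24
-138 - 29*q(-1, x(-5, 3)) = -138 - 29*(-24) = -138 + 696 = 558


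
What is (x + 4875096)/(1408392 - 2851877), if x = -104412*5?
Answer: -4353036/1443485 ≈ -3.0156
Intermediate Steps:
x = -522060 (x = -4746*110 = -522060)
(x + 4875096)/(1408392 - 2851877) = (-522060 + 4875096)/(1408392 - 2851877) = 4353036/(-1443485) = 4353036*(-1/1443485) = -4353036/1443485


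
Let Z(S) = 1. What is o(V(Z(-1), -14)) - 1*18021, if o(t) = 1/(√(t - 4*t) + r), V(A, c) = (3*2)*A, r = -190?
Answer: -325441334/18059 - 3*I*√2/36118 ≈ -18021.0 - 0.00011747*I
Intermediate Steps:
V(A, c) = 6*A
o(t) = 1/(-190 + √3*√(-t)) (o(t) = 1/(√(t - 4*t) - 190) = 1/(√(-3*t) - 190) = 1/(√3*√(-t) - 190) = 1/(-190 + √3*√(-t)))
o(V(Z(-1), -14)) - 1*18021 = 1/(-190 + √3*√(-6)) - 1*18021 = 1/(-190 + √3*√(-1*6)) - 18021 = 1/(-190 + √3*√(-6)) - 18021 = 1/(-190 + √3*(I*√6)) - 18021 = 1/(-190 + 3*I*√2) - 18021 = -18021 + 1/(-190 + 3*I*√2)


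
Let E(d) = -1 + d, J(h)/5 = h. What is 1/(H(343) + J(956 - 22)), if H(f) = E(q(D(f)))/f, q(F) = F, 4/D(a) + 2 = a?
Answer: 116963/546216873 ≈ 0.00021413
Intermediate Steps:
J(h) = 5*h
D(a) = 4/(-2 + a)
H(f) = (-1 + 4/(-2 + f))/f
1/(H(343) + J(956 - 22)) = 1/((6 - 1*343)/(343*(-2 + 343)) + 5*(956 - 22)) = 1/((1/343)*(6 - 343)/341 + 5*934) = 1/((1/343)*(1/341)*(-337) + 4670) = 1/(-337/116963 + 4670) = 1/(546216873/116963) = 116963/546216873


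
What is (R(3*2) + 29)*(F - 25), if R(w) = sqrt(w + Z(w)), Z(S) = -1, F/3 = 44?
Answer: 3103 + 107*sqrt(5) ≈ 3342.3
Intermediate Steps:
F = 132 (F = 3*44 = 132)
R(w) = sqrt(-1 + w) (R(w) = sqrt(w - 1) = sqrt(-1 + w))
(R(3*2) + 29)*(F - 25) = (sqrt(-1 + 3*2) + 29)*(132 - 25) = (sqrt(-1 + 6) + 29)*107 = (sqrt(5) + 29)*107 = (29 + sqrt(5))*107 = 3103 + 107*sqrt(5)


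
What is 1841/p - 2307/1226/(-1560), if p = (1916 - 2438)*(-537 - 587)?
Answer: 203108519/46756354320 ≈ 0.0043440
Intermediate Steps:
p = 586728 (p = -522*(-1124) = 586728)
1841/p - 2307/1226/(-1560) = 1841/586728 - 2307/1226/(-1560) = 1841*(1/586728) - 2307*1/1226*(-1/1560) = 1841/586728 - 2307/1226*(-1/1560) = 1841/586728 + 769/637520 = 203108519/46756354320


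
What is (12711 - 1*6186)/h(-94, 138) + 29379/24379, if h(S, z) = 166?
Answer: 163949889/4046914 ≈ 40.512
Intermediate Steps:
(12711 - 1*6186)/h(-94, 138) + 29379/24379 = (12711 - 1*6186)/166 + 29379/24379 = (12711 - 6186)*(1/166) + 29379*(1/24379) = 6525*(1/166) + 29379/24379 = 6525/166 + 29379/24379 = 163949889/4046914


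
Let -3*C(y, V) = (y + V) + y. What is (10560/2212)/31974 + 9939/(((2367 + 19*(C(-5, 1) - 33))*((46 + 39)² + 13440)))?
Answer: 15209669681/36478173409895 ≈ 0.00041695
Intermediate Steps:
C(y, V) = -2*y/3 - V/3 (C(y, V) = -((y + V) + y)/3 = -((V + y) + y)/3 = -(V + 2*y)/3 = -2*y/3 - V/3)
(10560/2212)/31974 + 9939/(((2367 + 19*(C(-5, 1) - 33))*((46 + 39)² + 13440))) = (10560/2212)/31974 + 9939/(((2367 + 19*((-⅔*(-5) - ⅓*1) - 33))*((46 + 39)² + 13440))) = (10560*(1/2212))*(1/31974) + 9939/(((2367 + 19*((10/3 - ⅓) - 33))*(85² + 13440))) = (2640/553)*(1/31974) + 9939/(((2367 + 19*(3 - 33))*(7225 + 13440))) = 440/2946937 + 9939/(((2367 + 19*(-30))*20665)) = 440/2946937 + 9939/(((2367 - 570)*20665)) = 440/2946937 + 9939/((1797*20665)) = 440/2946937 + 9939/37135005 = 440/2946937 + 9939*(1/37135005) = 440/2946937 + 3313/12378335 = 15209669681/36478173409895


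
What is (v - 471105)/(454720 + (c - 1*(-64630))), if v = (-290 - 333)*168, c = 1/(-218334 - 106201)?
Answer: -186857192415/168547252249 ≈ -1.1086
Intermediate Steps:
c = -1/324535 (c = 1/(-324535) = -1/324535 ≈ -3.0813e-6)
v = -104664 (v = -623*168 = -104664)
(v - 471105)/(454720 + (c - 1*(-64630))) = (-104664 - 471105)/(454720 + (-1/324535 - 1*(-64630))) = -575769/(454720 + (-1/324535 + 64630)) = -575769/(454720 + 20974697049/324535) = -575769/168547252249/324535 = -575769*324535/168547252249 = -186857192415/168547252249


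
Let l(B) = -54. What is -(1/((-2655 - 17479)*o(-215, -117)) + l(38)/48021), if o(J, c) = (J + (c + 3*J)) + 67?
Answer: 329778913/293279293580 ≈ 0.0011245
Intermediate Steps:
o(J, c) = 67 + c + 4*J (o(J, c) = (c + 4*J) + 67 = 67 + c + 4*J)
-(1/((-2655 - 17479)*o(-215, -117)) + l(38)/48021) = -(1/((-2655 - 17479)*(67 - 117 + 4*(-215))) - 54/48021) = -(1/((-20134)*(67 - 117 - 860)) - 54*1/48021) = -(-1/20134/(-910) - 18/16007) = -(-1/20134*(-1/910) - 18/16007) = -(1/18321940 - 18/16007) = -1*(-329778913/293279293580) = 329778913/293279293580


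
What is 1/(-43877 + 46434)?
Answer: 1/2557 ≈ 0.00039108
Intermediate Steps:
1/(-43877 + 46434) = 1/2557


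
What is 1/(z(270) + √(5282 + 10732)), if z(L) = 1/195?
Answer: -195/608932349 + 38025*√16014/608932349 ≈ 0.0079019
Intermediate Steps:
z(L) = 1/195
1/(z(270) + √(5282 + 10732)) = 1/(1/195 + √(5282 + 10732)) = 1/(1/195 + √16014)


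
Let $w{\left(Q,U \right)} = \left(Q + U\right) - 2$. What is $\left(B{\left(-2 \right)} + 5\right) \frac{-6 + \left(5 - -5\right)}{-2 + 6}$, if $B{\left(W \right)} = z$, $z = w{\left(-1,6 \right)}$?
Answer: $8$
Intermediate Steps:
$w{\left(Q,U \right)} = -2 + Q + U$
$z = 3$ ($z = -2 - 1 + 6 = 3$)
$B{\left(W \right)} = 3$
$\left(B{\left(-2 \right)} + 5\right) \frac{-6 + \left(5 - -5\right)}{-2 + 6} = \left(3 + 5\right) \frac{-6 + \left(5 - -5\right)}{-2 + 6} = 8 \frac{-6 + \left(5 + 5\right)}{4} = 8 \left(-6 + 10\right) \frac{1}{4} = 8 \cdot 4 \cdot \frac{1}{4} = 8 \cdot 1 = 8$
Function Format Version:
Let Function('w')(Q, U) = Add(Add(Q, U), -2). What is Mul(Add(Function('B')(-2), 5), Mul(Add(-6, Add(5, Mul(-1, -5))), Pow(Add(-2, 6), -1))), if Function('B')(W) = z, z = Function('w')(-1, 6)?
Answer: 8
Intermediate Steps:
Function('w')(Q, U) = Add(-2, Q, U)
z = 3 (z = Add(-2, -1, 6) = 3)
Function('B')(W) = 3
Mul(Add(Function('B')(-2), 5), Mul(Add(-6, Add(5, Mul(-1, -5))), Pow(Add(-2, 6), -1))) = Mul(Add(3, 5), Mul(Add(-6, Add(5, Mul(-1, -5))), Pow(Add(-2, 6), -1))) = Mul(8, Mul(Add(-6, Add(5, 5)), Pow(4, -1))) = Mul(8, Mul(Add(-6, 10), Rational(1, 4))) = Mul(8, Mul(4, Rational(1, 4))) = Mul(8, 1) = 8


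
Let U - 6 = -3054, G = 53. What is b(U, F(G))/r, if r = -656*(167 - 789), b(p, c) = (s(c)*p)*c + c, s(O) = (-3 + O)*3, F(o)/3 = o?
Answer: -226807617/408032 ≈ -555.86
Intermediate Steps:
U = -3048 (U = 6 - 3054 = -3048)
F(o) = 3*o
s(O) = -9 + 3*O
b(p, c) = c + c*p*(-9 + 3*c) (b(p, c) = ((-9 + 3*c)*p)*c + c = (p*(-9 + 3*c))*c + c = c*p*(-9 + 3*c) + c = c + c*p*(-9 + 3*c))
r = 408032 (r = -656*(-622) = 408032)
b(U, F(G))/r = ((3*53)*(1 + 3*(-3048)*(-3 + 3*53)))/408032 = (159*(1 + 3*(-3048)*(-3 + 159)))*(1/408032) = (159*(1 + 3*(-3048)*156))*(1/408032) = (159*(1 - 1426464))*(1/408032) = (159*(-1426463))*(1/408032) = -226807617*1/408032 = -226807617/408032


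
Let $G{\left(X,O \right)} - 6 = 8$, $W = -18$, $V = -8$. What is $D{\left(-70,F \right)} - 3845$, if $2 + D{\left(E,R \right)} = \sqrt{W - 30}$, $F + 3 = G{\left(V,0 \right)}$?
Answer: $-3847 + 4 i \sqrt{3} \approx -3847.0 + 6.9282 i$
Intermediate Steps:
$G{\left(X,O \right)} = 14$ ($G{\left(X,O \right)} = 6 + 8 = 14$)
$F = 11$ ($F = -3 + 14 = 11$)
$D{\left(E,R \right)} = -2 + 4 i \sqrt{3}$ ($D{\left(E,R \right)} = -2 + \sqrt{-18 - 30} = -2 + \sqrt{-48} = -2 + 4 i \sqrt{3}$)
$D{\left(-70,F \right)} - 3845 = \left(-2 + 4 i \sqrt{3}\right) - 3845 = -3847 + 4 i \sqrt{3}$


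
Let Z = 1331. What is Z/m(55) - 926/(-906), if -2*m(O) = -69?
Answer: 137537/3473 ≈ 39.602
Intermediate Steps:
m(O) = 69/2 (m(O) = -1/2*(-69) = 69/2)
Z/m(55) - 926/(-906) = 1331/(69/2) - 926/(-906) = 1331*(2/69) - 926*(-1/906) = 2662/69 + 463/453 = 137537/3473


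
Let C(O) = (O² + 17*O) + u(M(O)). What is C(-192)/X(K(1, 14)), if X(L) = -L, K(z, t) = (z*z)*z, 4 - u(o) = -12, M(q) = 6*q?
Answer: -33616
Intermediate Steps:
u(o) = 16 (u(o) = 4 - 1*(-12) = 4 + 12 = 16)
K(z, t) = z³ (K(z, t) = z²*z = z³)
C(O) = 16 + O² + 17*O (C(O) = (O² + 17*O) + 16 = 16 + O² + 17*O)
C(-192)/X(K(1, 14)) = (16 + (-192)² + 17*(-192))/((-1*1³)) = (16 + 36864 - 3264)/((-1*1)) = 33616/(-1) = 33616*(-1) = -33616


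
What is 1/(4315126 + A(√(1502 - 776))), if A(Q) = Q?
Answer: 2157563/9310156197575 - 11*√6/18620312395150 ≈ 2.3174e-7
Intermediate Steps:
1/(4315126 + A(√(1502 - 776))) = 1/(4315126 + √(1502 - 776)) = 1/(4315126 + √726) = 1/(4315126 + 11*√6)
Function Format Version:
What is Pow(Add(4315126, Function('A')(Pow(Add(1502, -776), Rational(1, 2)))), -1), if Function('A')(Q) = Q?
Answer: Add(Rational(2157563, 9310156197575), Mul(Rational(-11, 18620312395150), Pow(6, Rational(1, 2)))) ≈ 2.3174e-7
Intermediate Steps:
Pow(Add(4315126, Function('A')(Pow(Add(1502, -776), Rational(1, 2)))), -1) = Pow(Add(4315126, Pow(Add(1502, -776), Rational(1, 2))), -1) = Pow(Add(4315126, Pow(726, Rational(1, 2))), -1) = Pow(Add(4315126, Mul(11, Pow(6, Rational(1, 2)))), -1)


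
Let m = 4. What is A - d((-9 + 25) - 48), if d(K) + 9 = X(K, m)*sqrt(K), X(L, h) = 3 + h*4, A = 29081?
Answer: 29090 - 76*I*sqrt(2) ≈ 29090.0 - 107.48*I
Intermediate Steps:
X(L, h) = 3 + 4*h
d(K) = -9 + 19*sqrt(K) (d(K) = -9 + (3 + 4*4)*sqrt(K) = -9 + (3 + 16)*sqrt(K) = -9 + 19*sqrt(K))
A - d((-9 + 25) - 48) = 29081 - (-9 + 19*sqrt((-9 + 25) - 48)) = 29081 - (-9 + 19*sqrt(16 - 48)) = 29081 - (-9 + 19*sqrt(-32)) = 29081 - (-9 + 19*(4*I*sqrt(2))) = 29081 - (-9 + 76*I*sqrt(2)) = 29081 + (9 - 76*I*sqrt(2)) = 29090 - 76*I*sqrt(2)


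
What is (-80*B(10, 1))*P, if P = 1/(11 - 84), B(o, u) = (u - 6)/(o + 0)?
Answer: -40/73 ≈ -0.54795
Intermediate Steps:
B(o, u) = (-6 + u)/o
P = -1/73 (P = 1/(-73) = -1/73 ≈ -0.013699)
(-80*B(10, 1))*P = -80*(-6 + 1)/10*(-1/73) = -8*(-5)*(-1/73) = -80*(-½)*(-1/73) = 40*(-1/73) = -40/73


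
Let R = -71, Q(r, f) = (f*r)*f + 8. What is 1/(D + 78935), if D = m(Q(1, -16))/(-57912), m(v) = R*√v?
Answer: 11030507616360/870693118697321149 - 342646*√66/870693118697321149 ≈ 1.2669e-5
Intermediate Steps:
Q(r, f) = 8 + r*f² (Q(r, f) = r*f² + 8 = 8 + r*f²)
m(v) = -71*√v
D = 71*√66/28956 (D = -71*√(8 + 1*(-16)²)/(-57912) = -71*√(8 + 1*256)*(-1/57912) = -71*√(8 + 256)*(-1/57912) = -142*√66*(-1/57912) = 71*√66/28956 ≈ 0.019920)
1/(D + 78935) = 1/(71*√66/28956 + 78935) = 1/(78935 + 71*√66/28956)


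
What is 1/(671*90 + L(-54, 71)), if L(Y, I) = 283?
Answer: 1/60673 ≈ 1.6482e-5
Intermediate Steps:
1/(671*90 + L(-54, 71)) = 1/(671*90 + 283) = 1/(60390 + 283) = 1/60673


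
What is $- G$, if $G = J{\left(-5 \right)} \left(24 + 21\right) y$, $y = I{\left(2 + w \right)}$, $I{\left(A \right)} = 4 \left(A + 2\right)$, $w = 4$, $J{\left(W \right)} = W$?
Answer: $7200$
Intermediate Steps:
$I{\left(A \right)} = 8 + 4 A$ ($I{\left(A \right)} = 4 \left(2 + A\right) = 8 + 4 A$)
$y = 32$ ($y = 8 + 4 \left(2 + 4\right) = 8 + 4 \cdot 6 = 8 + 24 = 32$)
$G = -7200$ ($G = - 5 \left(24 + 21\right) 32 = \left(-5\right) 45 \cdot 32 = \left(-225\right) 32 = -7200$)
$- G = \left(-1\right) \left(-7200\right) = 7200$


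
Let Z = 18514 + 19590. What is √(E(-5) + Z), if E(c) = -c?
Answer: √38109 ≈ 195.22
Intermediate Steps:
Z = 38104
√(E(-5) + Z) = √(-1*(-5) + 38104) = √(5 + 38104) = √38109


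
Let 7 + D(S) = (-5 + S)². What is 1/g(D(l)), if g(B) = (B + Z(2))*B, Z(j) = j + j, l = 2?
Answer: 1/12 ≈ 0.083333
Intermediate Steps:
Z(j) = 2*j
D(S) = -7 + (-5 + S)²
g(B) = B*(4 + B) (g(B) = (B + 2*2)*B = (B + 4)*B = (4 + B)*B = B*(4 + B))
1/g(D(l)) = 1/((-7 + (-5 + 2)²)*(4 + (-7 + (-5 + 2)²))) = 1/((-7 + (-3)²)*(4 + (-7 + (-3)²))) = 1/((-7 + 9)*(4 + (-7 + 9))) = 1/(2*(4 + 2)) = 1/(2*6) = 1/12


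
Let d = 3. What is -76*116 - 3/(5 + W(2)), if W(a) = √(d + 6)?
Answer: -70531/8 ≈ -8816.4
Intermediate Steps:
W(a) = 3 (W(a) = √(3 + 6) = √9 = 3)
-76*116 - 3/(5 + W(2)) = -76*116 - 3/(5 + 3) = -8816 - 3/8 = -70531/8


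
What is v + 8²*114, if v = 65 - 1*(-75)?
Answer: 7436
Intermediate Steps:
v = 140 (v = 65 + 75 = 140)
v + 8²*114 = 140 + 8²*114 = 140 + 64*114 = 140 + 7296 = 7436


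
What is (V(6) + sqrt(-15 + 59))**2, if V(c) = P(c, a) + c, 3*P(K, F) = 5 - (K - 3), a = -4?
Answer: 796/9 + 80*sqrt(11)/3 ≈ 176.89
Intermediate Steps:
P(K, F) = 8/3 - K/3 (P(K, F) = (5 - (K - 3))/3 = (5 - (-3 + K))/3 = (5 + (3 - K))/3 = (8 - K)/3 = 8/3 - K/3)
V(c) = 8/3 + 2*c/3 (V(c) = (8/3 - c/3) + c = 8/3 + 2*c/3)
(V(6) + sqrt(-15 + 59))**2 = ((8/3 + (2/3)*6) + sqrt(-15 + 59))**2 = ((8/3 + 4) + sqrt(44))**2 = (20/3 + 2*sqrt(11))**2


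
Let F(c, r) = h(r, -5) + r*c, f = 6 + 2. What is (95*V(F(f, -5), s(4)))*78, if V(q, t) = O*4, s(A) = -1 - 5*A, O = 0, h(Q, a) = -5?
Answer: 0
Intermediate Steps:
f = 8
F(c, r) = -5 + c*r (F(c, r) = -5 + r*c = -5 + c*r)
V(q, t) = 0 (V(q, t) = 0*4 = 0)
(95*V(F(f, -5), s(4)))*78 = (95*0)*78 = 0*78 = 0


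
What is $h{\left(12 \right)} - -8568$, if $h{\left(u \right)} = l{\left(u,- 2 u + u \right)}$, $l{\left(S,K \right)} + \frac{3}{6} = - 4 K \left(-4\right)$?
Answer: $\frac{16751}{2} \approx 8375.5$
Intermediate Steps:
$l{\left(S,K \right)} = - \frac{1}{2} + 16 K$ ($l{\left(S,K \right)} = - \frac{1}{2} + - 4 K \left(-4\right) = - \frac{1}{2} + 16 K$)
$h{\left(u \right)} = - \frac{1}{2} - 16 u$ ($h{\left(u \right)} = - \frac{1}{2} + 16 \left(- 2 u + u\right) = - \frac{1}{2} + 16 \left(- u\right) = - \frac{1}{2} - 16 u$)
$h{\left(12 \right)} - -8568 = \left(- \frac{1}{2} - 192\right) - -8568 = \left(- \frac{1}{2} - 192\right) + 8568 = - \frac{385}{2} + 8568 = \frac{16751}{2}$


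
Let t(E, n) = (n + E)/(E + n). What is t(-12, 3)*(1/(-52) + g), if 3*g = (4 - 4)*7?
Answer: -1/52 ≈ -0.019231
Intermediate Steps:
t(E, n) = 1 (t(E, n) = (E + n)/(E + n) = 1)
g = 0 (g = ((4 - 4)*7)/3 = (0*7)/3 = (⅓)*0 = 0)
t(-12, 3)*(1/(-52) + g) = 1*(1/(-52) + 0) = 1*(-1/52 + 0) = 1*(-1/52) = -1/52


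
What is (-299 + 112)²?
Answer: 34969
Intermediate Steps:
(-299 + 112)² = (-187)² = 34969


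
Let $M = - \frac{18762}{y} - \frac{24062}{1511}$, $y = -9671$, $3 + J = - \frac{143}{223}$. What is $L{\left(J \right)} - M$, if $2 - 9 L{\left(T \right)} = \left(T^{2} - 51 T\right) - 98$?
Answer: $\frac{6515438511500}{2180051877747} \approx 2.9887$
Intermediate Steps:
$J = - \frac{812}{223}$ ($J = -3 - \frac{143}{223} = - \frac{812}{223} \approx -3.6413$)
$L{\left(T \right)} = \frac{100}{9} - \frac{T^{2}}{9} + \frac{17 T}{3}$ ($L{\left(T \right)} = \frac{2}{9} - \frac{\left(T^{2} - 51 T\right) - 98}{9} = \frac{2}{9} - \frac{-98 + T^{2} - 51 T}{9} = \frac{2}{9} + \left(\frac{98}{9} - \frac{T^{2}}{9} + \frac{17 T}{3}\right) = \frac{100}{9} - \frac{T^{2}}{9} + \frac{17 T}{3}$)
$M = - \frac{204354220}{14612881}$ ($M = - \frac{18762}{-9671} - \frac{24062}{1511} = \left(-18762\right) \left(- \frac{1}{9671}\right) - \frac{24062}{1511} = \frac{18762}{9671} - \frac{24062}{1511} = - \frac{204354220}{14612881} \approx -13.985$)
$L{\left(J \right)} - M = \left(\frac{100}{9} - \frac{\left(- \frac{812}{223}\right)^{2}}{9} + \frac{17}{3} \left(- \frac{812}{223}\right)\right) - - \frac{204354220}{14612881} = \left(\frac{100}{9} - \frac{659344}{447561} - \frac{13804}{669}\right) + \frac{204354220}{14612881} = - \frac{1640440}{149187} + \frac{204354220}{14612881} = \frac{6515438511500}{2180051877747}$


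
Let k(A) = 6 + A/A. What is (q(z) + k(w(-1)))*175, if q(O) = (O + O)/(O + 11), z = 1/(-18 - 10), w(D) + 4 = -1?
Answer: 375725/307 ≈ 1223.9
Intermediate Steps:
w(D) = -5 (w(D) = -4 - 1 = -5)
z = -1/28 (z = 1/(-28) = -1/28 ≈ -0.035714)
q(O) = 2*O/(11 + O) (q(O) = (2*O)/(11 + O) = 2*O/(11 + O))
k(A) = 7 (k(A) = 6 + 1 = 7)
(q(z) + k(w(-1)))*175 = (2*(-1/28)/(11 - 1/28) + 7)*175 = (2*(-1/28)/(307/28) + 7)*175 = (2*(-1/28)*(28/307) + 7)*175 = (-2/307 + 7)*175 = (2147/307)*175 = 375725/307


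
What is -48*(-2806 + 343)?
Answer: 118224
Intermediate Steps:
-48*(-2806 + 343) = -48*(-2463) = 118224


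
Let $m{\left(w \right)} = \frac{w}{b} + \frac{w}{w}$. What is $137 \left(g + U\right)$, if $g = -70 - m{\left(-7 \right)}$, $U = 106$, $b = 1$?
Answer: $5754$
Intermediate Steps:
$m{\left(w \right)} = 1 + w$ ($m{\left(w \right)} = \frac{w}{1} + \frac{w}{w} = w 1 + 1 = w + 1 = 1 + w$)
$g = -64$ ($g = -70 - \left(1 - 7\right) = -70 - -6 = -70 + 6 = -64$)
$137 \left(g + U\right) = 137 \left(-64 + 106\right) = 137 \cdot 42 = 5754$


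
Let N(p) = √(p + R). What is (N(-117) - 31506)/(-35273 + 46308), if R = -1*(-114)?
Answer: -31506/11035 + I*√3/11035 ≈ -2.8551 + 0.00015696*I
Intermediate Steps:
R = 114
N(p) = √(114 + p) (N(p) = √(p + 114) = √(114 + p))
(N(-117) - 31506)/(-35273 + 46308) = (√(114 - 117) - 31506)/(-35273 + 46308) = (√(-3) - 31506)/11035 = (I*√3 - 31506)*(1/11035) = (-31506 + I*√3)*(1/11035) = -31506/11035 + I*√3/11035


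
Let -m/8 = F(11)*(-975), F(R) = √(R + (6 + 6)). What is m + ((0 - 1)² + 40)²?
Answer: 1681 + 7800*√23 ≈ 39089.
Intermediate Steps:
F(R) = √(12 + R) (F(R) = √(R + 12) = √(12 + R))
m = 7800*√23 (m = -8*√(12 + 11)*(-975) = -8*√23*(-975) = -(-7800)*√23 = 7800*√23 ≈ 37408.)
m + ((0 - 1)² + 40)² = 7800*√23 + ((0 - 1)² + 40)² = 7800*√23 + ((-1)² + 40)² = 7800*√23 + (1 + 40)² = 7800*√23 + 41² = 7800*√23 + 1681 = 1681 + 7800*√23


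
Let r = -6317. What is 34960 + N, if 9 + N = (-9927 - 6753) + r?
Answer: 11954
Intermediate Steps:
N = -23006 (N = -9 + ((-9927 - 6753) - 6317) = -9 + (-16680 - 6317) = -9 - 22997 = -23006)
34960 + N = 34960 - 23006 = 11954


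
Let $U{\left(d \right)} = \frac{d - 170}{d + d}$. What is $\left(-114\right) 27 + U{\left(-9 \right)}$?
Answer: $- \frac{55225}{18} \approx -3068.1$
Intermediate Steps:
$U{\left(d \right)} = \frac{-170 + d}{2 d}$
$\left(-114\right) 27 + U{\left(-9 \right)} = \left(-114\right) 27 + \frac{-170 - 9}{2 \left(-9\right)} = -3078 + \frac{1}{2} \left(- \frac{1}{9}\right) \left(-179\right) = -3078 + \frac{179}{18} = - \frac{55225}{18}$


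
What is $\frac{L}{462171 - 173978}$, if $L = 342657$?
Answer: $\frac{9261}{7789} \approx 1.189$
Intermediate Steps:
$\frac{L}{462171 - 173978} = \frac{342657}{462171 - 173978} = \frac{342657}{288193} = 342657 \cdot \frac{1}{288193} = \frac{9261}{7789}$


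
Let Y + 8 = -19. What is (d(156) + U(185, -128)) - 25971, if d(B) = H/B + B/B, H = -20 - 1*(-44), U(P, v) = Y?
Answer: -337959/13 ≈ -25997.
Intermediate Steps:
Y = -27 (Y = -8 - 19 = -27)
U(P, v) = -27
H = 24 (H = -20 + 44 = 24)
d(B) = 1 + 24/B (d(B) = 24/B + B/B = 24/B + 1 = 1 + 24/B)
(d(156) + U(185, -128)) - 25971 = ((24 + 156)/156 - 27) - 25971 = ((1/156)*180 - 27) - 25971 = (15/13 - 27) - 25971 = -336/13 - 25971 = -337959/13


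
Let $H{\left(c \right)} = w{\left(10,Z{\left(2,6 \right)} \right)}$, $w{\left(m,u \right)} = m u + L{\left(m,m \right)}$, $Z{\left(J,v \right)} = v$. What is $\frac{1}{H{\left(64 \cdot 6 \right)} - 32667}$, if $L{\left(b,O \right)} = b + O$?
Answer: $- \frac{1}{32587} \approx -3.0687 \cdot 10^{-5}$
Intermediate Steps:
$L{\left(b,O \right)} = O + b$
$w{\left(m,u \right)} = 2 m + m u$ ($w{\left(m,u \right)} = m u + \left(m + m\right) = m u + 2 m = 2 m + m u$)
$H{\left(c \right)} = 80$ ($H{\left(c \right)} = 10 \left(2 + 6\right) = 10 \cdot 8 = 80$)
$\frac{1}{H{\left(64 \cdot 6 \right)} - 32667} = \frac{1}{80 - 32667} = \frac{1}{-32587} = - \frac{1}{32587}$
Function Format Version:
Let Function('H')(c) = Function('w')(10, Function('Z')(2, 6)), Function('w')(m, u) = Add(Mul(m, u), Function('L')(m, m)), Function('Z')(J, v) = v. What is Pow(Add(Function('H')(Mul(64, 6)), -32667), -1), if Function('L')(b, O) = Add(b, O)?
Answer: Rational(-1, 32587) ≈ -3.0687e-5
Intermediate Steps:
Function('L')(b, O) = Add(O, b)
Function('w')(m, u) = Add(Mul(2, m), Mul(m, u)) (Function('w')(m, u) = Add(Mul(m, u), Add(m, m)) = Add(Mul(m, u), Mul(2, m)) = Add(Mul(2, m), Mul(m, u)))
Function('H')(c) = 80 (Function('H')(c) = Mul(10, Add(2, 6)) = Mul(10, 8) = 80)
Pow(Add(Function('H')(Mul(64, 6)), -32667), -1) = Pow(Add(80, -32667), -1) = Pow(-32587, -1) = Rational(-1, 32587)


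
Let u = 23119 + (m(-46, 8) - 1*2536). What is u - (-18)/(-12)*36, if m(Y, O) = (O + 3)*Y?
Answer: 20023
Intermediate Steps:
m(Y, O) = Y*(3 + O) (m(Y, O) = (3 + O)*Y = Y*(3 + O))
u = 20077 (u = 23119 + (-46*(3 + 8) - 1*2536) = 23119 + (-46*11 - 2536) = 23119 + (-506 - 2536) = 23119 - 3042 = 20077)
u - (-18)/(-12)*36 = 20077 - (-18)/(-12)*36 = 20077 - (-18)*(-1)/12*36 = 20077 - 3*½*36 = 20077 - 3/2*36 = 20077 - 54 = 20023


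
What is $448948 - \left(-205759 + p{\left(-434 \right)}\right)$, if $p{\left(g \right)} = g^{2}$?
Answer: $466351$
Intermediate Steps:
$448948 - \left(-205759 + p{\left(-434 \right)}\right) = 448948 - \left(-205759 + \left(-434\right)^{2}\right) = 448948 - \left(-205759 + 188356\right) = 448948 - -17403 = 448948 + 17403 = 466351$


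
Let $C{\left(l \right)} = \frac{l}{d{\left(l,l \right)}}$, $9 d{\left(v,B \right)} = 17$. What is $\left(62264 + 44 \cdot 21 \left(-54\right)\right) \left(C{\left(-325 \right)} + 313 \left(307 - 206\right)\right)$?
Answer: $\frac{6610646528}{17} \approx 3.8886 \cdot 10^{8}$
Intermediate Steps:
$d{\left(v,B \right)} = \frac{17}{9}$ ($d{\left(v,B \right)} = \frac{1}{9} \cdot 17 = \frac{17}{9}$)
$C{\left(l \right)} = \frac{9 l}{17}$ ($C{\left(l \right)} = \frac{l}{\frac{17}{9}} = l \frac{9}{17} = \frac{9 l}{17}$)
$\left(62264 + 44 \cdot 21 \left(-54\right)\right) \left(C{\left(-325 \right)} + 313 \left(307 - 206\right)\right) = \left(62264 + 44 \cdot 21 \left(-54\right)\right) \left(\frac{9}{17} \left(-325\right) + 313 \left(307 - 206\right)\right) = \left(62264 + 924 \left(-54\right)\right) \left(- \frac{2925}{17} + 313 \cdot 101\right) = \left(62264 - 49896\right) \left(- \frac{2925}{17} + 31613\right) = 12368 \cdot \frac{534496}{17} = \frac{6610646528}{17}$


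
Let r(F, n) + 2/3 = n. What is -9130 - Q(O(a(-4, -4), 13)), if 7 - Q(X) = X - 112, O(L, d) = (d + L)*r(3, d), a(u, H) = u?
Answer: -9138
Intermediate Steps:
r(F, n) = -⅔ + n
O(L, d) = (-⅔ + d)*(L + d) (O(L, d) = (d + L)*(-⅔ + d) = (L + d)*(-⅔ + d) = (-⅔ + d)*(L + d))
Q(X) = 119 - X (Q(X) = 7 - (X - 112) = 7 - (-112 + X) = 7 + (112 - X) = 119 - X)
-9130 - Q(O(a(-4, -4), 13)) = -9130 - (119 - (-2 + 3*13)*(-4 + 13)/3) = -9130 - (119 - (-2 + 39)*9/3) = -9130 - (119 - 37*9/3) = -9130 - (119 - 1*111) = -9130 - (119 - 111) = -9130 - 1*8 = -9130 - 8 = -9138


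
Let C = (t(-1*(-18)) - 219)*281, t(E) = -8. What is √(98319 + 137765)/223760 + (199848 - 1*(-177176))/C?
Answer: -377024/63787 + √59021/111880 ≈ -5.9085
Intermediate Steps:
C = -63787 (C = (-8 - 219)*281 = -227*281 = -63787)
√(98319 + 137765)/223760 + (199848 - 1*(-177176))/C = √(98319 + 137765)/223760 + (199848 - 1*(-177176))/(-63787) = √236084*(1/223760) + (199848 + 177176)*(-1/63787) = (2*√59021)*(1/223760) + 377024*(-1/63787) = √59021/111880 - 377024/63787 = -377024/63787 + √59021/111880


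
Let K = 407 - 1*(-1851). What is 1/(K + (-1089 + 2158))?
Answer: 1/3327 ≈ 0.00030057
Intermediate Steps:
K = 2258 (K = 407 + 1851 = 2258)
1/(K + (-1089 + 2158)) = 1/(2258 + (-1089 + 2158)) = 1/(2258 + 1069) = 1/3327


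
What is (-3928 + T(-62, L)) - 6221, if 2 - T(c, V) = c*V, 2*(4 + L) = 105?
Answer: -7140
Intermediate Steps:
L = 97/2 (L = -4 + (1/2)*105 = -4 + 105/2 = 97/2 ≈ 48.500)
T(c, V) = 2 - V*c (T(c, V) = 2 - c*V = 2 - V*c)
(-3928 + T(-62, L)) - 6221 = (-3928 + (2 - 1*97/2*(-62))) - 6221 = (-3928 + (2 + 3007)) - 6221 = (-3928 + 3009) - 6221 = -919 - 6221 = -7140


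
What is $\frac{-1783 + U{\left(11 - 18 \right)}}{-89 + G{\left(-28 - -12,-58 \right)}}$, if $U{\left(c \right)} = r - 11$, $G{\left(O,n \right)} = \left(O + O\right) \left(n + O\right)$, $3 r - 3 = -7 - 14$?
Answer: $- \frac{1800}{2279} \approx -0.78982$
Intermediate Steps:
$r = -6$ ($r = 1 + \frac{-7 - 14}{3} = 1 + \frac{1}{3} \left(-21\right) = 1 - 7 = -6$)
$G{\left(O,n \right)} = 2 O \left(O + n\right)$
$U{\left(c \right)} = -17$ ($U{\left(c \right)} = -6 - 11 = -17$)
$\frac{-1783 + U{\left(11 - 18 \right)}}{-89 + G{\left(-28 - -12,-58 \right)}} = \frac{-1783 - 17}{-89 + 2 \left(-28 - -12\right) \left(\left(-28 - -12\right) - 58\right)} = - \frac{1800}{-89 + 2 \left(-28 + 12\right) \left(\left(-28 + 12\right) - 58\right)} = - \frac{1800}{-89 + 2 \left(-16\right) \left(-16 - 58\right)} = - \frac{1800}{-89 + 2 \left(-16\right) \left(-74\right)} = - \frac{1800}{-89 + 2368} = - \frac{1800}{2279}$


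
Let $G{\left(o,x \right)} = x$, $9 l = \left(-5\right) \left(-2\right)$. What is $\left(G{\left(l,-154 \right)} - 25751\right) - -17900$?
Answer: $-8005$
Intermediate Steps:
$l = \frac{10}{9}$ ($l = \frac{\left(-5\right) \left(-2\right)}{9} = \frac{1}{9} \cdot 10 = \frac{10}{9} \approx 1.1111$)
$\left(G{\left(l,-154 \right)} - 25751\right) - -17900 = \left(-154 - 25751\right) - -17900 = -25905 + 17900 = -8005$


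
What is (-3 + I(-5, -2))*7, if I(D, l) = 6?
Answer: 21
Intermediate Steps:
(-3 + I(-5, -2))*7 = (-3 + 6)*7 = 3*7 = 21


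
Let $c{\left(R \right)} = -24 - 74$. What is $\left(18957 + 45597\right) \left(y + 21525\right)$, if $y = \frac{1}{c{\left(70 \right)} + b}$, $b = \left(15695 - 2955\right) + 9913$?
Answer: $\frac{31340733056304}{22555} \approx 1.3895 \cdot 10^{9}$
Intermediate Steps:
$c{\left(R \right)} = -98$
$b = 22653$ ($b = 12740 + 9913 = 22653$)
$y = \frac{1}{22555}$ ($y = \frac{1}{-98 + 22653} = \frac{1}{22555} \approx 4.4336 \cdot 10^{-5}$)
$\left(18957 + 45597\right) \left(y + 21525\right) = \left(18957 + 45597\right) \left(\frac{1}{22555} + 21525\right) = 64554 \cdot \frac{485496376}{22555} = \frac{31340733056304}{22555}$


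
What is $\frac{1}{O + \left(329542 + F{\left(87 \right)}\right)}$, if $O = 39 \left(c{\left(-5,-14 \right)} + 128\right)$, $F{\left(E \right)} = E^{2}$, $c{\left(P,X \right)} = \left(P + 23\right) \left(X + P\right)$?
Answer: $\frac{1}{328765} \approx 3.0417 \cdot 10^{-6}$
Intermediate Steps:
$c{\left(P,X \right)} = \left(23 + P\right) \left(P + X\right)$
$O = -8346$ ($O = 39 \left(\left(\left(-5\right)^{2} + 23 \left(-5\right) + 23 \left(-14\right) - -70\right) + 128\right) = 39 \left(\left(25 - 115 - 322 + 70\right) + 128\right) = 39 \left(-342 + 128\right) = 39 \left(-214\right) = -8346$)
$\frac{1}{O + \left(329542 + F{\left(87 \right)}\right)} = \frac{1}{-8346 + \left(329542 + 87^{2}\right)} = \frac{1}{-8346 + \left(329542 + 7569\right)} = \frac{1}{-8346 + 337111} = \frac{1}{328765}$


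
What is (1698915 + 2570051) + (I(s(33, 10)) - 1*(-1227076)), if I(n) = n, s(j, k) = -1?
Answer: 5496041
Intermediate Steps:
(1698915 + 2570051) + (I(s(33, 10)) - 1*(-1227076)) = (1698915 + 2570051) + (-1 - 1*(-1227076)) = 4268966 + (-1 + 1227076) = 4268966 + 1227075 = 5496041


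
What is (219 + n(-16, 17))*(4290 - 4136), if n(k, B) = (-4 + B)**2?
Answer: 59752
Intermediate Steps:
(219 + n(-16, 17))*(4290 - 4136) = (219 + (-4 + 17)**2)*(4290 - 4136) = (219 + 13**2)*154 = (219 + 169)*154 = 388*154 = 59752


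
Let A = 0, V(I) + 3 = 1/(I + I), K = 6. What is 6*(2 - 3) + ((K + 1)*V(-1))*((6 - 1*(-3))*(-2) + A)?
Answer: 435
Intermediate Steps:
V(I) = -3 + 1/(2*I) (V(I) = -3 + 1/(I + I) = -3 + 1/(2*I))
6*(2 - 3) + ((K + 1)*V(-1))*((6 - 1*(-3))*(-2) + A) = 6*(2 - 3) + ((6 + 1)*(-3 + (½)/(-1)))*((6 - 1*(-3))*(-2) + 0) = 6*(-1) + (7*(-3 + (½)*(-1)))*((6 + 3)*(-2) + 0) = -6 + (7*(-3 - ½))*(9*(-2) + 0) = -6 + (7*(-7/2))*(-18 + 0) = -6 - 49/2*(-18) = -6 + 441 = 435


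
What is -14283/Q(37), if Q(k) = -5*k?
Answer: 14283/185 ≈ 77.205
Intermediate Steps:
-14283/Q(37) = -14283/((-5*37)) = -14283/(-185) = -14283*(-1/185) = 14283/185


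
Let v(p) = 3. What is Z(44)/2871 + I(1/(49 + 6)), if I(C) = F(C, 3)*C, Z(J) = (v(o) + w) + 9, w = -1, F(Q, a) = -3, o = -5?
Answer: -728/14355 ≈ -0.050714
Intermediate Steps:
Z(J) = 11 (Z(J) = (3 - 1) + 9 = 2 + 9 = 11)
I(C) = -3*C
Z(44)/2871 + I(1/(49 + 6)) = 11/2871 - 3/(49 + 6) = 11*(1/2871) - 3/55 = 1/261 - 3*1/55 = 1/261 - 3/55 = -728/14355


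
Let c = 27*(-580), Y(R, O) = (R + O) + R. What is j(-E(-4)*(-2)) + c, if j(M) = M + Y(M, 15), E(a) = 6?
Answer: -15609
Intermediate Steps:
Y(R, O) = O + 2*R (Y(R, O) = (O + R) + R = O + 2*R)
j(M) = 15 + 3*M (j(M) = M + (15 + 2*M) = 15 + 3*M)
c = -15660
j(-E(-4)*(-2)) + c = (15 + 3*(-1*6*(-2))) - 15660 = (15 + 3*(-6*(-2))) - 15660 = (15 + 3*12) - 15660 = (15 + 36) - 15660 = 51 - 15660 = -15609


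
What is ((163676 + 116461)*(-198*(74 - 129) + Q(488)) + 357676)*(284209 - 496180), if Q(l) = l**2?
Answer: -14787943854943314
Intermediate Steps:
((163676 + 116461)*(-198*(74 - 129) + Q(488)) + 357676)*(284209 - 496180) = ((163676 + 116461)*(-198*(74 - 129) + 488**2) + 357676)*(284209 - 496180) = (280137*(-198*(-55) + 238144) + 357676)*(-211971) = (280137*(10890 + 238144) + 357676)*(-211971) = (280137*249034 + 357676)*(-211971) = (69763637658 + 357676)*(-211971) = 69763995334*(-211971) = -14787943854943314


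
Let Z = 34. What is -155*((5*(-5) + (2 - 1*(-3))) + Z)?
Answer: -2170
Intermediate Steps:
-155*((5*(-5) + (2 - 1*(-3))) + Z) = -155*((5*(-5) + (2 - 1*(-3))) + 34) = -155*((-25 + (2 + 3)) + 34) = -155*((-25 + 5) + 34) = -155*(-20 + 34) = -155*14 = -2170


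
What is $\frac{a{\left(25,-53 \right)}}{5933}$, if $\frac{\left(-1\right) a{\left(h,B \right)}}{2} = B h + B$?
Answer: $\frac{2756}{5933} \approx 0.46452$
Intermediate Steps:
$a{\left(h,B \right)} = - 2 B - 2 B h$ ($a{\left(h,B \right)} = - 2 \left(B h + B\right) = - 2 \left(B + B h\right) = - 2 B - 2 B h$)
$\frac{a{\left(25,-53 \right)}}{5933} = \frac{\left(-2\right) \left(-53\right) \left(1 + 25\right)}{5933} = \left(-2\right) \left(-53\right) 26 \cdot \frac{1}{5933} = 2756 \cdot \frac{1}{5933} = \frac{2756}{5933}$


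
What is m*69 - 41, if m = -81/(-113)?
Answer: 956/113 ≈ 8.4602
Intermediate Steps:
m = 81/113 (m = -81*(-1/113) = 81/113 ≈ 0.71681)
m*69 - 41 = (81/113)*69 - 41 = 5589/113 - 41 = 956/113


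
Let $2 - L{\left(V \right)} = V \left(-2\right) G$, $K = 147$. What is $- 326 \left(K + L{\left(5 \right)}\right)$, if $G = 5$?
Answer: $-64874$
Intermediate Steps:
$L{\left(V \right)} = 2 + 10 V$ ($L{\left(V \right)} = 2 - V \left(-2\right) 5 = 2 - - 2 V 5 = 2 - - 10 V = 2 + 10 V$)
$- 326 \left(K + L{\left(5 \right)}\right) = - 326 \left(147 + \left(2 + 10 \cdot 5\right)\right) = - 326 \left(147 + \left(2 + 50\right)\right) = - 326 \left(147 + 52\right) = \left(-326\right) 199 = -64874$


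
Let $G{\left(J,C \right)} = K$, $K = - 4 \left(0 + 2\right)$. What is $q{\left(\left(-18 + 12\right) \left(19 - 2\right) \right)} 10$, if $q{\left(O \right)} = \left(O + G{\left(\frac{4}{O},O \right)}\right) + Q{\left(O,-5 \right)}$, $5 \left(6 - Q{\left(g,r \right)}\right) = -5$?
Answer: $-1030$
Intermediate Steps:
$K = -8$ ($K = \left(-4\right) 2 = -8$)
$G{\left(J,C \right)} = -8$
$Q{\left(g,r \right)} = 7$ ($Q{\left(g,r \right)} = 6 - -1 = 6 + 1 = 7$)
$q{\left(O \right)} = -1 + O$ ($q{\left(O \right)} = \left(O - 8\right) + 7 = \left(-8 + O\right) + 7 = -1 + O$)
$q{\left(\left(-18 + 12\right) \left(19 - 2\right) \right)} 10 = \left(-1 + \left(-18 + 12\right) \left(19 - 2\right)\right) 10 = \left(-1 - 102\right) 10 = \left(-103\right) 10 = -1030$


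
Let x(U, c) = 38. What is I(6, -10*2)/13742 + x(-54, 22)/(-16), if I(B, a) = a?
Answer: -130629/54968 ≈ -2.3765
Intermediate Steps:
I(6, -10*2)/13742 + x(-54, 22)/(-16) = -10*2/13742 + 38/(-16) = -20*1/13742 + 38*(-1/16) = -10/6871 - 19/8 = -130629/54968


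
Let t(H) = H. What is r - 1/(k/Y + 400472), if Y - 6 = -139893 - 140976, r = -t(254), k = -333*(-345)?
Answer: -3174369333713/12497516939 ≈ -254.00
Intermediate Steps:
k = 114885
r = -254 (r = -1*254 = -254)
Y = -280863 (Y = 6 + (-139893 - 140976) = 6 - 280869 = -280863)
r - 1/(k/Y + 400472) = -254 - 1/(114885/(-280863) + 400472) = -254 - 1/(114885*(-1/280863) + 400472) = -254 - 1/(-12765/31207 + 400472) = -254 - 1/12497516939/31207 = -254 - 1*31207/12497516939 = -254 - 31207/12497516939 = -3174369333713/12497516939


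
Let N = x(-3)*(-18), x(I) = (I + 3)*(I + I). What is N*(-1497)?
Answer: 0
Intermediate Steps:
x(I) = 2*I*(3 + I) (x(I) = (3 + I)*(2*I) = 2*I*(3 + I))
N = 0 (N = (2*(-3)*(3 - 3))*(-18) = (2*(-3)*0)*(-18) = 0*(-18) = 0)
N*(-1497) = 0*(-1497) = 0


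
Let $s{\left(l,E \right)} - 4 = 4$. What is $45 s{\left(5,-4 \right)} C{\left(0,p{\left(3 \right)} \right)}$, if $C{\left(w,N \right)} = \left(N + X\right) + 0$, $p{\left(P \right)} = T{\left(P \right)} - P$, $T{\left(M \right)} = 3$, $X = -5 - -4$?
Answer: $-360$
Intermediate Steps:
$X = -1$ ($X = -5 + 4 = -1$)
$s{\left(l,E \right)} = 8$ ($s{\left(l,E \right)} = 4 + 4 = 8$)
$p{\left(P \right)} = 3 - P$
$C{\left(w,N \right)} = -1 + N$ ($C{\left(w,N \right)} = \left(N - 1\right) + 0 = \left(-1 + N\right) + 0 = -1 + N$)
$45 s{\left(5,-4 \right)} C{\left(0,p{\left(3 \right)} \right)} = 45 \cdot 8 \left(-1 + \left(3 - 3\right)\right) = 360 \left(-1 + \left(3 - 3\right)\right) = 360 \left(-1 + 0\right) = 360 \left(-1\right) = -360$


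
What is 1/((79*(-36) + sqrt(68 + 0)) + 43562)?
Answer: 20359/828977728 - sqrt(17)/828977728 ≈ 2.4554e-5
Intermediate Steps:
1/((79*(-36) + sqrt(68 + 0)) + 43562) = 1/((-2844 + sqrt(68)) + 43562) = 1/((-2844 + 2*sqrt(17)) + 43562) = 1/(40718 + 2*sqrt(17))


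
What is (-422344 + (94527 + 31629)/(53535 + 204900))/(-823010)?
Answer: 18191390914/35449098225 ≈ 0.51317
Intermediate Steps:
(-422344 + (94527 + 31629)/(53535 + 204900))/(-823010) = (-422344 + 126156/258435)*(-1/823010) = (-422344 + 126156*(1/258435))*(-1/823010) = (-422344 + 42052/86145)*(-1/823010) = -36382781828/86145*(-1/823010) = 18191390914/35449098225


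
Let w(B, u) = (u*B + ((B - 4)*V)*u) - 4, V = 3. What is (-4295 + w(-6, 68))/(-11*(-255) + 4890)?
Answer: -2249/2565 ≈ -0.87680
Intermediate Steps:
w(B, u) = -4 + B*u + u*(-12 + 3*B) (w(B, u) = (u*B + ((B - 4)*3)*u) - 4 = (B*u + ((-4 + B)*3)*u) - 4 = (B*u + (-12 + 3*B)*u) - 4 = (B*u + u*(-12 + 3*B)) - 4 = -4 + B*u + u*(-12 + 3*B))
(-4295 + w(-6, 68))/(-11*(-255) + 4890) = (-4295 + (-4 - 12*68 + 4*(-6)*68))/(-11*(-255) + 4890) = (-4295 + (-4 - 816 - 1632))/(2805 + 4890) = (-4295 - 2452)/7695 = -6747*1/7695 = -2249/2565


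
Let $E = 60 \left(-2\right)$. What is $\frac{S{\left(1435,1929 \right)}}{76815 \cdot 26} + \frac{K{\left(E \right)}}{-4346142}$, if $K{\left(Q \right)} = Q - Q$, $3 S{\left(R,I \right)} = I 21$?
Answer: $\frac{4501}{665730} \approx 0.006761$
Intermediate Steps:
$S{\left(R,I \right)} = 7 I$ ($S{\left(R,I \right)} = \frac{I 21}{3} = \frac{21 I}{3} = 7 I$)
$E = -120$
$K{\left(Q \right)} = 0$
$\frac{S{\left(1435,1929 \right)}}{76815 \cdot 26} + \frac{K{\left(E \right)}}{-4346142} = \frac{7 \cdot 1929}{76815 \cdot 26} + \frac{0}{-4346142} = \frac{13503}{1997190} + 0 \left(- \frac{1}{4346142}\right) = 13503 \cdot \frac{1}{1997190} + 0 = \frac{4501}{665730} + 0 = \frac{4501}{665730}$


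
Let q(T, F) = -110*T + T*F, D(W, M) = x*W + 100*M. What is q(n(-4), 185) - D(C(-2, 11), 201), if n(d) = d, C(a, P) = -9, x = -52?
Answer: -20868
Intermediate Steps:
D(W, M) = -52*W + 100*M
q(T, F) = -110*T + F*T
q(n(-4), 185) - D(C(-2, 11), 201) = -4*(-110 + 185) - (-52*(-9) + 100*201) = -4*75 - (468 + 20100) = -300 - 1*20568 = -300 - 20568 = -20868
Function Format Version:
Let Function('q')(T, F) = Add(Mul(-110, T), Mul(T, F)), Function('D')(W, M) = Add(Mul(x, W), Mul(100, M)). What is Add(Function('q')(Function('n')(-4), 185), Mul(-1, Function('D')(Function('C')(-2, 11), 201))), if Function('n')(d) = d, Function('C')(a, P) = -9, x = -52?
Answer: -20868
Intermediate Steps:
Function('D')(W, M) = Add(Mul(-52, W), Mul(100, M))
Function('q')(T, F) = Add(Mul(-110, T), Mul(F, T))
Add(Function('q')(Function('n')(-4), 185), Mul(-1, Function('D')(Function('C')(-2, 11), 201))) = Add(Mul(-4, Add(-110, 185)), Mul(-1, Add(Mul(-52, -9), Mul(100, 201)))) = Add(Mul(-4, 75), Mul(-1, Add(468, 20100))) = Add(-300, Mul(-1, 20568)) = Add(-300, -20568) = -20868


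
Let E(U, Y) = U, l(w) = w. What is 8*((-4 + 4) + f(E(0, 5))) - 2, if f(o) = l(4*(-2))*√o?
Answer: -2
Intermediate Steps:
f(o) = -8*√o (f(o) = (4*(-2))*√o = -8*√o)
8*((-4 + 4) + f(E(0, 5))) - 2 = 8*((-4 + 4) - 8*√0) - 2 = 8*(0 - 8*0) - 2 = 8*(0 + 0) - 2 = 8*0 - 2 = 0 - 2 = -2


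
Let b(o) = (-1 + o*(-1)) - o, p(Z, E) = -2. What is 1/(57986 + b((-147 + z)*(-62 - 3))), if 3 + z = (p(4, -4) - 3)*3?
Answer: 1/36535 ≈ 2.7371e-5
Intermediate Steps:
z = -18 (z = -3 + (-2 - 3)*3 = -3 - 5*3 = -3 - 15 = -18)
b(o) = -1 - 2*o (b(o) = (-1 - o) - o = -1 - 2*o)
1/(57986 + b((-147 + z)*(-62 - 3))) = 1/(57986 + (-1 - 2*(-147 - 18)*(-62 - 3))) = 1/(57986 + (-1 - (-330)*(-65))) = 1/(57986 + (-1 - 2*10725)) = 1/(57986 + (-1 - 21450)) = 1/(57986 - 21451) = 1/36535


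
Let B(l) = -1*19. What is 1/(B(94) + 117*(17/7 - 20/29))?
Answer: 203/37444 ≈ 0.0054214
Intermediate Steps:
B(l) = -19
1/(B(94) + 117*(17/7 - 20/29)) = 1/(-19 + 117*(17/7 - 20/29)) = 1/(-19 + 117*(353/203)) = 1/(-19 + 41301/203) = 1/(37444/203) = 203/37444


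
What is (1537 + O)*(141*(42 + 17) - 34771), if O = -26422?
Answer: 658258020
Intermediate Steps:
(1537 + O)*(141*(42 + 17) - 34771) = (1537 - 26422)*(141*(42 + 17) - 34771) = -24885*(141*59 - 34771) = -24885*(8319 - 34771) = -24885*(-26452) = 658258020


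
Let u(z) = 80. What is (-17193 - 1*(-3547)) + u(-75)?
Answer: -13566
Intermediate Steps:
(-17193 - 1*(-3547)) + u(-75) = (-17193 - 1*(-3547)) + 80 = (-17193 + 3547) + 80 = -13646 + 80 = -13566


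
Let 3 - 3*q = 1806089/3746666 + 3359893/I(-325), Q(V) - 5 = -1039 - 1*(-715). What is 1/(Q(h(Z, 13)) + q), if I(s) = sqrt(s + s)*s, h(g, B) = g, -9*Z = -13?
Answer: -459947018427154164156250/172748347313150985195611149 + 38321171309779958850250*I*sqrt(26)/172748347313150985195611149 ≈ -0.0026625 + 0.0011311*I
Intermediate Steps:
Z = 13/9 (Z = -1/9*(-13) = 13/9 ≈ 1.4444)
I(s) = sqrt(2)*s**(3/2) (I(s) = sqrt(2*s)*s = (sqrt(2)*sqrt(s))*s = sqrt(2)*s**(3/2))
Q(V) = -319 (Q(V) = 5 + (-1039 - 1*(-715)) = 5 + (-1039 + 715) = 5 - 324 = -319)
q = 9433909/11239998 - 3359893*I*sqrt(26)/126750 (q = 1 - (1806089/3746666 + 3359893/((sqrt(2)*(-325)**(3/2))))/3 = 1 - (1806089*(1/3746666) + 3359893/((sqrt(2)*(-1625*I*sqrt(13)))))/3 = 1 - (1806089/3746666 + 3359893/((-1625*I*sqrt(26))))/3 = 1 - (1806089/3746666 + 3359893*(I*sqrt(26)/42250))/3 = 1 - (1806089/3746666 + 3359893*I*sqrt(26)/42250)/3 = 1 + (-1806089/11239998 - 3359893*I*sqrt(26)/126750) = 9433909/11239998 - 3359893*I*sqrt(26)/126750 ≈ 0.83932 - 135.17*I)
1/(Q(h(Z, 13)) + q) = 1/(-319 + (9433909/11239998 - 3359893*I*sqrt(26)/126750)) = 1/(-3576125453/11239998 - 3359893*I*sqrt(26)/126750)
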